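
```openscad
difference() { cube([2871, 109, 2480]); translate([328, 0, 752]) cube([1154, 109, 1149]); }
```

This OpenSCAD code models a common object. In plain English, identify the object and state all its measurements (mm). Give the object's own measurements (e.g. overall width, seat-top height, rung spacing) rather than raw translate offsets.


A wall 2871 mm long (x), 109 mm thick (y), 2480 mm tall, with a rectangular window opening cut through it. The opening is 1154 mm wide and 1149 mm tall; its sill is at z = 752 mm and its near (−x) edge is 328 mm from the wall's −x end. The opening passes through the full wall thickness.


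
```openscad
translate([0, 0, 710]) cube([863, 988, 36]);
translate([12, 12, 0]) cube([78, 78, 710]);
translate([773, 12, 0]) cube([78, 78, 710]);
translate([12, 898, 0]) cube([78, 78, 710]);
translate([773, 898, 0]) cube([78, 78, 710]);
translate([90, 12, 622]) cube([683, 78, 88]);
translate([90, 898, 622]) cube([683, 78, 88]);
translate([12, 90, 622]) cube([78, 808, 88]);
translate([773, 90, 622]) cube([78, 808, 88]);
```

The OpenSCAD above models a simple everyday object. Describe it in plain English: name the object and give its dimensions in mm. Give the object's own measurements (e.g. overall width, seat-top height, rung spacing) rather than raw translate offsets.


A rectangular dining table. The top is 863×988×36 mm with its upper surface at z = 746 mm. It stands on four 78×78 mm square legs, each inset 12 mm from the nearest pair of top edges, running from the floor to the underside of the top. Four apron rails, 78 mm thick and 88 mm tall, run between adjacent legs with their top edges flush with the underside of the top and their outer faces flush with the legs' outer faces.


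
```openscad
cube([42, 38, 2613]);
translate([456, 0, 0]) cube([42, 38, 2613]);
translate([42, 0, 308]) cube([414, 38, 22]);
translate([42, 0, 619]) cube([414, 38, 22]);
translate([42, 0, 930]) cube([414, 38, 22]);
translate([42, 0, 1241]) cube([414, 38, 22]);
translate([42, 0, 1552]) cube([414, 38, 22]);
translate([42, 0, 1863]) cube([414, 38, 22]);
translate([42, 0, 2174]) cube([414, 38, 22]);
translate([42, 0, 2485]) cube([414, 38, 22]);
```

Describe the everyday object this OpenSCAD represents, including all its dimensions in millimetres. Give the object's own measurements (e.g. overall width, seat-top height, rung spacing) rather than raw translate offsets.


A straight ladder. Two 42×38 mm vertical rails, 2613 mm tall, stand 498 mm apart (outside-to-outside) with their front faces coplanar on the −y side. 8 rungs, each 38 mm deep and 22 mm tall, span between the inner faces of the rails, front faces flush with the rails. The lowest rung's underside is at z = 308 mm and rungs are spaced 311 mm apart (underside to underside).


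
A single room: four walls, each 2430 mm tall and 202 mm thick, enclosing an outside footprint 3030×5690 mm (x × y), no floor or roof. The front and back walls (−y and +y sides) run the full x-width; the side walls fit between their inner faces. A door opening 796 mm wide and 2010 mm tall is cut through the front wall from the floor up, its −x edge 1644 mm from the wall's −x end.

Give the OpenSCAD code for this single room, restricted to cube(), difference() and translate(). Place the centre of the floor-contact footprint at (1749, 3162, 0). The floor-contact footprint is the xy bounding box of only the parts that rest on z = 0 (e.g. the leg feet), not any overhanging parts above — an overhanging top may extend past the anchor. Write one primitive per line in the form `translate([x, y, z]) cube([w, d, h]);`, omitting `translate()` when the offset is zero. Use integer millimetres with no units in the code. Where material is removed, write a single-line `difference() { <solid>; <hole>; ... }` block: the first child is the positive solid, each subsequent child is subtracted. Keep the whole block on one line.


difference() { translate([234, 317, 0]) cube([3030, 202, 2430]); translate([1878, 317, 0]) cube([796, 202, 2010]); }
translate([234, 5805, 0]) cube([3030, 202, 2430]);
translate([234, 519, 0]) cube([202, 5286, 2430]);
translate([3062, 519, 0]) cube([202, 5286, 2430]);


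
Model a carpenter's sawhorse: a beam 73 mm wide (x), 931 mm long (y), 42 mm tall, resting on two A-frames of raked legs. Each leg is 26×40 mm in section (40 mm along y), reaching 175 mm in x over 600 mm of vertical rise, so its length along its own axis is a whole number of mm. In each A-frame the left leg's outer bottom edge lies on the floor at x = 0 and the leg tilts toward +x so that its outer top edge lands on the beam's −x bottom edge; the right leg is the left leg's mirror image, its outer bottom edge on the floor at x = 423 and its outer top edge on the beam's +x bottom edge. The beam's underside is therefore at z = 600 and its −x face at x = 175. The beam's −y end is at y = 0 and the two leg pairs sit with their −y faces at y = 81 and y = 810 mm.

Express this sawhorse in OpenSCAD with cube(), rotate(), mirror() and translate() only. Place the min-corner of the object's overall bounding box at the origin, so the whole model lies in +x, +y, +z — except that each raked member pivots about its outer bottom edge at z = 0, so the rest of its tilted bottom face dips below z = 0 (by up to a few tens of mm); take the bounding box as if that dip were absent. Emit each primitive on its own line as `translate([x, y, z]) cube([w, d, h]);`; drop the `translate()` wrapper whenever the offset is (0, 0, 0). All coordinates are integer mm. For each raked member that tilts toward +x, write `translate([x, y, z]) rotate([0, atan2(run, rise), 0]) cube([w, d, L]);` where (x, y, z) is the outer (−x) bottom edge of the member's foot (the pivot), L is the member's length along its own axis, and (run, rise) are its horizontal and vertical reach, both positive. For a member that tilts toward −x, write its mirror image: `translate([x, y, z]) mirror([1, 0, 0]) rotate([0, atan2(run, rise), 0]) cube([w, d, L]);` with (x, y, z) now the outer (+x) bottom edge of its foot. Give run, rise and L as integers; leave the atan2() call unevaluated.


// leg length = √(175² + 600²) = 625
// right-leg outer foot x = 2·175 + 73 = 423
// beam min-corner = (175, 0, 600)
translate([175, 0, 600]) cube([73, 931, 42]);
translate([0, 81, 0]) rotate([0, atan2(175, 600), 0]) cube([26, 40, 625]);
translate([423, 81, 0]) mirror([1, 0, 0]) rotate([0, atan2(175, 600), 0]) cube([26, 40, 625]);
translate([0, 810, 0]) rotate([0, atan2(175, 600), 0]) cube([26, 40, 625]);
translate([423, 810, 0]) mirror([1, 0, 0]) rotate([0, atan2(175, 600), 0]) cube([26, 40, 625]);


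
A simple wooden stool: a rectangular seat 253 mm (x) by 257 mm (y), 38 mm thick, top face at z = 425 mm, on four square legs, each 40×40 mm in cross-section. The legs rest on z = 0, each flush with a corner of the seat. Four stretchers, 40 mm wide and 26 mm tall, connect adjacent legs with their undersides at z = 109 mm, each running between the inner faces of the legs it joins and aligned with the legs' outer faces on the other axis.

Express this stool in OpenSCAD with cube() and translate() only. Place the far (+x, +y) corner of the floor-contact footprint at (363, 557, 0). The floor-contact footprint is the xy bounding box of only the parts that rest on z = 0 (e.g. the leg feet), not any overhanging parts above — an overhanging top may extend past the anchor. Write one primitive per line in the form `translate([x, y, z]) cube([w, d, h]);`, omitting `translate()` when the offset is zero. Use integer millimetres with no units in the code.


// leg_h = 425 - 38 = 387
// stretcher span = 253 - 2*40 = 173
translate([110, 300, 387]) cube([253, 257, 38]);
translate([110, 300, 0]) cube([40, 40, 387]);
translate([323, 300, 0]) cube([40, 40, 387]);
translate([110, 517, 0]) cube([40, 40, 387]);
translate([323, 517, 0]) cube([40, 40, 387]);
translate([150, 300, 109]) cube([173, 40, 26]);
translate([150, 517, 109]) cube([173, 40, 26]);
translate([110, 340, 109]) cube([40, 177, 26]);
translate([323, 340, 109]) cube([40, 177, 26]);


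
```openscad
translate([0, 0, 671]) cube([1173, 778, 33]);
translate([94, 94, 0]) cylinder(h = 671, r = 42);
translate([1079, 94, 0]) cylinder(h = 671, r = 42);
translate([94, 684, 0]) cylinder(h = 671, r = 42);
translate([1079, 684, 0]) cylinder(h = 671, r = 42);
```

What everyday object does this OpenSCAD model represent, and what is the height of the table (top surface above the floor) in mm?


A table. The table height is 704 mm.

A 1173×778×33 slab sits at z = 671 on four Ø84 mm round legs — a table. The top surface is at 671 + 33 = 704 mm.


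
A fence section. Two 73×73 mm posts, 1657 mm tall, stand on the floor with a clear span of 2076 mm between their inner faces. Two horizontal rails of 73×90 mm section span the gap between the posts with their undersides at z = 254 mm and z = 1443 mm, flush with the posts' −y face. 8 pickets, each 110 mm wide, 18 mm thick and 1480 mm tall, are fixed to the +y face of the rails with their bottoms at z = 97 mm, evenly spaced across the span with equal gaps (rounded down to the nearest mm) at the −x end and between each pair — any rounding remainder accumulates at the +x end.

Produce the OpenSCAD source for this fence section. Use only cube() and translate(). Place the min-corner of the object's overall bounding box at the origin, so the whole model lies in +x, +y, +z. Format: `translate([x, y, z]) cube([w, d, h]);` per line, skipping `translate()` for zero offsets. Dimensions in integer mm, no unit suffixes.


cube([73, 73, 1657]);
translate([2149, 0, 0]) cube([73, 73, 1657]);
translate([73, 0, 254]) cube([2076, 73, 90]);
translate([73, 0, 1443]) cube([2076, 73, 90]);
translate([205, 73, 97]) cube([110, 18, 1480]);
translate([447, 73, 97]) cube([110, 18, 1480]);
translate([689, 73, 97]) cube([110, 18, 1480]);
translate([931, 73, 97]) cube([110, 18, 1480]);
translate([1173, 73, 97]) cube([110, 18, 1480]);
translate([1415, 73, 97]) cube([110, 18, 1480]);
translate([1657, 73, 97]) cube([110, 18, 1480]);
translate([1899, 73, 97]) cube([110, 18, 1480]);


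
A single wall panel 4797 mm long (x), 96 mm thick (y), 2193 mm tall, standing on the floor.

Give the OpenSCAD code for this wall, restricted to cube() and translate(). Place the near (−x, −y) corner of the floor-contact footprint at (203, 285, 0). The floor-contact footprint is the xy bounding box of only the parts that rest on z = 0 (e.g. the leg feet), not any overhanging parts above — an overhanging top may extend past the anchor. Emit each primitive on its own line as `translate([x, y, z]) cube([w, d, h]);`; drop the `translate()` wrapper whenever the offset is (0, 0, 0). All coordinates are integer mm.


translate([203, 285, 0]) cube([4797, 96, 2193]);


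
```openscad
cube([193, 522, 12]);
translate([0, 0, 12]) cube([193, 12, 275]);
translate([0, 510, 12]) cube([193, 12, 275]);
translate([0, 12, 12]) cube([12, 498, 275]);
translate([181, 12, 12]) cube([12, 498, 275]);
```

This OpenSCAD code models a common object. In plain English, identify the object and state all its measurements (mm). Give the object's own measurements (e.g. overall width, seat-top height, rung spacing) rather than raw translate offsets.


An open-topped rectangular box: outside dimensions 193×522×287 mm, with a uniform wall and base thickness of 12 mm. The base is a full 193×522 slab on the floor; four walls sit on top of the base. The front and back walls (the −y and +y sides) span the full width; the two side walls fit between them.


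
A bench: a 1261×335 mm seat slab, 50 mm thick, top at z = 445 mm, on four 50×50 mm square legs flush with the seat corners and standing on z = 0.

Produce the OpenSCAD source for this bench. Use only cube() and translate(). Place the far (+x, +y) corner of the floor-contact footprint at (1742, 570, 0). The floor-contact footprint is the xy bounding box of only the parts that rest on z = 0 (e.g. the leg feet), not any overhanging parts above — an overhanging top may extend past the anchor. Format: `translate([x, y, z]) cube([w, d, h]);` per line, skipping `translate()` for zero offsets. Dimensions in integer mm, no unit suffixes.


translate([481, 235, 395]) cube([1261, 335, 50]);
translate([481, 235, 0]) cube([50, 50, 395]);
translate([481, 520, 0]) cube([50, 50, 395]);
translate([1692, 235, 0]) cube([50, 50, 395]);
translate([1692, 520, 0]) cube([50, 50, 395]);


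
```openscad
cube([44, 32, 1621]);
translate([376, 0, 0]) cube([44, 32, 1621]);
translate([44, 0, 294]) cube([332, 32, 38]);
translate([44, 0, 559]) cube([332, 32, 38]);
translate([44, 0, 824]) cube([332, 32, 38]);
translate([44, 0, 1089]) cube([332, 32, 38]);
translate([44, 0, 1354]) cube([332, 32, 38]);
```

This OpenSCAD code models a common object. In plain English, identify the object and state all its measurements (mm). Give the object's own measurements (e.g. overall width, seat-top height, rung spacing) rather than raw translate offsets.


A straight ladder. Two 44×32 mm vertical rails, 1621 mm tall, stand 420 mm apart (outside-to-outside) with their front faces coplanar on the −y side. 5 rungs, each 32 mm deep and 38 mm tall, span between the inner faces of the rails, front faces flush with the rails. The lowest rung's underside is at z = 294 mm and rungs are spaced 265 mm apart (underside to underside).


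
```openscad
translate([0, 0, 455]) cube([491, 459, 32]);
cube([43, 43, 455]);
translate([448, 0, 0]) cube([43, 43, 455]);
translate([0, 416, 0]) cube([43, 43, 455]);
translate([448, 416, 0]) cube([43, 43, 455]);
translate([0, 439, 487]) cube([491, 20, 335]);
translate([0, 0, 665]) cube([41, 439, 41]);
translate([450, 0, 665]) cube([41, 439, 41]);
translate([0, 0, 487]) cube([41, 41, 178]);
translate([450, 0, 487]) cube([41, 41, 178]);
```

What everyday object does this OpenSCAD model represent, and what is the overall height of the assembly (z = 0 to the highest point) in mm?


A chair. The overall height is 822 mm.

A slab on four corner posts with a tall panel at the back — a chair. The seat slab sits at z = 455 with thickness 32, and the 335 mm backrest starts at the seat top, so the overall height is 455 + 32 + 335 = 822 mm.


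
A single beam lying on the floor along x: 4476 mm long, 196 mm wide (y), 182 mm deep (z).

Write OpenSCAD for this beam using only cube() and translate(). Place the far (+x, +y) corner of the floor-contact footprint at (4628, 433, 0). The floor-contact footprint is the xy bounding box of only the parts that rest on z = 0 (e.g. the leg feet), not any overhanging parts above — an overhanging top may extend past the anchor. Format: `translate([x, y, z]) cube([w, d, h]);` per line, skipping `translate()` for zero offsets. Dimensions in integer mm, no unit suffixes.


translate([152, 237, 0]) cube([4476, 196, 182]);


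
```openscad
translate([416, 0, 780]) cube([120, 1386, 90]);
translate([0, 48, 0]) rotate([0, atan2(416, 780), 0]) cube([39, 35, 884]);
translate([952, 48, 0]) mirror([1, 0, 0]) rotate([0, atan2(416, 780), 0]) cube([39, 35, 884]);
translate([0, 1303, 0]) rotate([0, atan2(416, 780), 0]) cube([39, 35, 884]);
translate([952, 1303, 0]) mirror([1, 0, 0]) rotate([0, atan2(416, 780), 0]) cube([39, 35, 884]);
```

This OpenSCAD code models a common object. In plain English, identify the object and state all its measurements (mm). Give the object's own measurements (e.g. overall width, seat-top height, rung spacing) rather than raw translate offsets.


A sawhorse. A 120×1386×90 mm beam (x, y, z) sits on two A-frame leg pairs. Each pair is two raked legs of 39×35 mm section (35 mm along y) splaying symmetrically in x. Each leg rises 780 mm vertically over 416 mm of horizontal reach and is 884 mm long along its own axis. Every leg's outer bottom edge rests on the floor and its outer top edge meets a bottom edge of the beam — the left legs (tilting toward +x) meet the beam's −x bottom edge, the right legs (their mirror images, tilting toward −x) meet its +x bottom edge — so the leg tops tuck under the beam, the beam's underside is 780 mm above the floor, and the feet are 952 mm apart outside-to-outside with the beam centred between them. The two leg pairs are set in 48 mm from either end of the beam.


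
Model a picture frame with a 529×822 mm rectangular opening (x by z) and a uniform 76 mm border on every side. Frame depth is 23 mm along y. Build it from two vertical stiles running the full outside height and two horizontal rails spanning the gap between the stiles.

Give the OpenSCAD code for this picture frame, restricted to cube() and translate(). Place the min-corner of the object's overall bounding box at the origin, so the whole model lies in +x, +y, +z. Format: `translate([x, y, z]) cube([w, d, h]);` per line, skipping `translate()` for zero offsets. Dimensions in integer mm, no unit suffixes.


cube([76, 23, 974]);
translate([605, 0, 0]) cube([76, 23, 974]);
translate([76, 0, 0]) cube([529, 23, 76]);
translate([76, 0, 898]) cube([529, 23, 76]);


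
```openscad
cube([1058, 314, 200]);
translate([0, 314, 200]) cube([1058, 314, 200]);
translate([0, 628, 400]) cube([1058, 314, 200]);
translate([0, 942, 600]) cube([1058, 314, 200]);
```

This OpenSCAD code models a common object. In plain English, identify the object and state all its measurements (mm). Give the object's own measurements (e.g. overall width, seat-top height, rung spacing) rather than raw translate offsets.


A straight staircase of 4 solid steps. Each step is 1058 mm wide (x), 314 mm deep (y, the going) and 200 mm tall (the rise). The first step rests on the floor; each subsequent step sits one going further in +y and one rise higher in +z, directly behind and above the previous step with no overlap.


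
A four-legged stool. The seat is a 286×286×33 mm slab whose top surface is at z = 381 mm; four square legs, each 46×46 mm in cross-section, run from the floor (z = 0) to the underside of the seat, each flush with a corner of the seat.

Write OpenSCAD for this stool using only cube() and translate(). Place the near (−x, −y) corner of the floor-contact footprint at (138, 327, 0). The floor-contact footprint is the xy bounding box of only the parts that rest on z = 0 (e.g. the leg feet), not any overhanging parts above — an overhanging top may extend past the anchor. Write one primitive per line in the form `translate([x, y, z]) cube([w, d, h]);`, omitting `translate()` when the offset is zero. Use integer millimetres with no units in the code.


// leg_h = 381 - 33 = 348
translate([138, 327, 348]) cube([286, 286, 33]);
translate([138, 327, 0]) cube([46, 46, 348]);
translate([378, 327, 0]) cube([46, 46, 348]);
translate([138, 567, 0]) cube([46, 46, 348]);
translate([378, 567, 0]) cube([46, 46, 348]);


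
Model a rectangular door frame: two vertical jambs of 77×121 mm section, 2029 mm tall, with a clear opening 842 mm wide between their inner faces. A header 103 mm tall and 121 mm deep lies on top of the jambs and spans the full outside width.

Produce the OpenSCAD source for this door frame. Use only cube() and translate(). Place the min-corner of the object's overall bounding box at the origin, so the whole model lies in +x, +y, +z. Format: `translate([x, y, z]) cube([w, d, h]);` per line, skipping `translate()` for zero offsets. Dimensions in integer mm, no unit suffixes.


cube([77, 121, 2029]);
translate([919, 0, 0]) cube([77, 121, 2029]);
translate([0, 0, 2029]) cube([996, 121, 103]);


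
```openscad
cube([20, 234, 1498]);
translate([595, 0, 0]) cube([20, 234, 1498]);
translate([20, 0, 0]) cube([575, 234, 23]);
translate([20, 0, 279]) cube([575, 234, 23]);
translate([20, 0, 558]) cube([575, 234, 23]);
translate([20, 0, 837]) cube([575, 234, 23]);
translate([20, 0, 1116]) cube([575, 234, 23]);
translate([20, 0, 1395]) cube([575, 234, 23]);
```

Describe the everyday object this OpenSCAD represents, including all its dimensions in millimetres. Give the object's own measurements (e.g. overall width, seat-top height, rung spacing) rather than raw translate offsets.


An open bookshelf. Two side panels, each 20 mm thick, 234 mm deep and 1498 mm tall, stand 615 mm apart (outside-to-outside). Between them sit 6 shelves, each 23 mm thick and 234 mm deep, spanning the full gap between the sides. The bottom shelf rests on the floor (its underside at z = 0) and the clear gap between one shelf's top and the next shelf's underside is 256 mm.


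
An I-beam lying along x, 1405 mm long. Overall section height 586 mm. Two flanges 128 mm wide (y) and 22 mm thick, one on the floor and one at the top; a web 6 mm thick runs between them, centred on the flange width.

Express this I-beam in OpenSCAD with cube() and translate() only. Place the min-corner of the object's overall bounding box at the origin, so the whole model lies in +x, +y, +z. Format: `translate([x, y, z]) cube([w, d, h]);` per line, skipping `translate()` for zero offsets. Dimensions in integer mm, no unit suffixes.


cube([1405, 128, 22]);
translate([0, 61, 22]) cube([1405, 6, 542]);
translate([0, 0, 564]) cube([1405, 128, 22]);


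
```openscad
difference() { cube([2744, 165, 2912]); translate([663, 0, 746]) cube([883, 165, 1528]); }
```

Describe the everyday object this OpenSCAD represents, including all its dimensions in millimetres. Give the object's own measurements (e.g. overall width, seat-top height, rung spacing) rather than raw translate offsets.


A wall 2744 mm long (x), 165 mm thick (y), 2912 mm tall, with a rectangular window opening cut through it. The opening is 883 mm wide and 1528 mm tall; its sill is at z = 746 mm and its near (−x) edge is 663 mm from the wall's −x end. The opening passes through the full wall thickness.


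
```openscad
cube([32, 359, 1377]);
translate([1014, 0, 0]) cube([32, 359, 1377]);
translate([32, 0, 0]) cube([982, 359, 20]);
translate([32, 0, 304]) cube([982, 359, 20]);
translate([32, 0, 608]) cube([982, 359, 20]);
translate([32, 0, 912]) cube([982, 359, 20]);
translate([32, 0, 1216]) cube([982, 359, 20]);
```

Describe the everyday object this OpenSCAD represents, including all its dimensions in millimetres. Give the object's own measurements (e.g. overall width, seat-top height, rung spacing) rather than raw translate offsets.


An open bookshelf. Two side panels, each 32 mm thick, 359 mm deep and 1377 mm tall, stand 1046 mm apart (outside-to-outside). Between them sit 5 shelves, each 20 mm thick and 359 mm deep, spanning the full gap between the sides. The bottom shelf rests on the floor (its underside at z = 0) and the clear gap between one shelf's top and the next shelf's underside is 284 mm.


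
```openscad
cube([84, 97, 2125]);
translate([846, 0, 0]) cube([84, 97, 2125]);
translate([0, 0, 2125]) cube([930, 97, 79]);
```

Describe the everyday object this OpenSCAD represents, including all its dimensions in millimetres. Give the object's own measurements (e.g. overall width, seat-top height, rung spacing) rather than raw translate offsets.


A door frame. The clear opening is 762 mm wide and 2125 mm high. Two 84 mm wide jambs, 97 mm deep, stand either side of the opening from the floor to the top of the opening. A 79 mm thick head sits across the top of both jambs, spanning the full outside width of the frame.


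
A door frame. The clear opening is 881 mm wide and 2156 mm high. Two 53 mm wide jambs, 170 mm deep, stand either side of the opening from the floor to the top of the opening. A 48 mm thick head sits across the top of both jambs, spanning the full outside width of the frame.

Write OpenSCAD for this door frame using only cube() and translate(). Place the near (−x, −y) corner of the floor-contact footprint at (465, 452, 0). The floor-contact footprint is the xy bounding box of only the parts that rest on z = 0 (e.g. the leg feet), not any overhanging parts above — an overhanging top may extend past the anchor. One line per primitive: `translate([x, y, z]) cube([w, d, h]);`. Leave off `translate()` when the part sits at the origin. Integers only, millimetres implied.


translate([465, 452, 0]) cube([53, 170, 2156]);
translate([1399, 452, 0]) cube([53, 170, 2156]);
translate([465, 452, 2156]) cube([987, 170, 48]);


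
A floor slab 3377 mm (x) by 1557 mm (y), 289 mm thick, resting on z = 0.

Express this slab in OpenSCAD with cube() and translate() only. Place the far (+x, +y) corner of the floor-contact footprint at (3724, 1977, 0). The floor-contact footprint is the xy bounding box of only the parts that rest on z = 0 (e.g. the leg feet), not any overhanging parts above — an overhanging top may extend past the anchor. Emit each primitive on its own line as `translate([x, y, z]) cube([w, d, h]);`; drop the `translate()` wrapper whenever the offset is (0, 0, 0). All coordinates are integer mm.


translate([347, 420, 0]) cube([3377, 1557, 289]);


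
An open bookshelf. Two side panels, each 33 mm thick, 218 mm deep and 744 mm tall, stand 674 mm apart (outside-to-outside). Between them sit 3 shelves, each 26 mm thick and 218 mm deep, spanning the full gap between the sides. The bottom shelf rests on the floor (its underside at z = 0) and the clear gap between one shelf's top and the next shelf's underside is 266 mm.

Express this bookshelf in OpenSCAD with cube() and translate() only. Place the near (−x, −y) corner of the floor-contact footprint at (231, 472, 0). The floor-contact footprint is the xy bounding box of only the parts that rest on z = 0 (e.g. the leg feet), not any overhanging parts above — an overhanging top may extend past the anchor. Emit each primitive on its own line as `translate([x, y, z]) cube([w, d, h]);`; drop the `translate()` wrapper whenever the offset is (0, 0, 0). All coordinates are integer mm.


translate([231, 472, 0]) cube([33, 218, 744]);
translate([872, 472, 0]) cube([33, 218, 744]);
translate([264, 472, 0]) cube([608, 218, 26]);
translate([264, 472, 292]) cube([608, 218, 26]);
translate([264, 472, 584]) cube([608, 218, 26]);


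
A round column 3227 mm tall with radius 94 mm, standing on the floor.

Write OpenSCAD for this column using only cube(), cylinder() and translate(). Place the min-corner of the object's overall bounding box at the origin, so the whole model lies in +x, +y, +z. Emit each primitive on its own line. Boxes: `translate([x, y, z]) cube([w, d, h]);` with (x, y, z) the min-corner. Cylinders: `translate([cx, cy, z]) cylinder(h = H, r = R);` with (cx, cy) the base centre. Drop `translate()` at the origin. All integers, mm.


translate([94, 94, 0]) cylinder(h = 3227, r = 94);


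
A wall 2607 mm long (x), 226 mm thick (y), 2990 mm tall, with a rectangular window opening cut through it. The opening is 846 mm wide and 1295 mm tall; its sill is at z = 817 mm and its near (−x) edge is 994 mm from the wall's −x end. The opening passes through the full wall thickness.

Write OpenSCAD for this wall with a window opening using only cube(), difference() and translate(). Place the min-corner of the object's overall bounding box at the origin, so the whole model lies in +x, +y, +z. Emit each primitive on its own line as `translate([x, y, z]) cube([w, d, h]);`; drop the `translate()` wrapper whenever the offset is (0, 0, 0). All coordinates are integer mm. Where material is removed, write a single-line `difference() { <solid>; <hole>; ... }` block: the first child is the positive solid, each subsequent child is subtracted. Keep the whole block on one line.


difference() { cube([2607, 226, 2990]); translate([994, 0, 817]) cube([846, 226, 1295]); }


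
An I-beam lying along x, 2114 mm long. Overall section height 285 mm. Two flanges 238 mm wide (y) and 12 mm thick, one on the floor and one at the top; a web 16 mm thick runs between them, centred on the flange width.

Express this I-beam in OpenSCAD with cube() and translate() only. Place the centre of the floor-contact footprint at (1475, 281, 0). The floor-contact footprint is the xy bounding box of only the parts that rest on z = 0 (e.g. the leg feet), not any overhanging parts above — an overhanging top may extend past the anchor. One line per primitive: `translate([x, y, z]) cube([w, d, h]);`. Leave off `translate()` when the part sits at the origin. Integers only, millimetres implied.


translate([418, 162, 0]) cube([2114, 238, 12]);
translate([418, 273, 12]) cube([2114, 16, 261]);
translate([418, 162, 273]) cube([2114, 238, 12]);


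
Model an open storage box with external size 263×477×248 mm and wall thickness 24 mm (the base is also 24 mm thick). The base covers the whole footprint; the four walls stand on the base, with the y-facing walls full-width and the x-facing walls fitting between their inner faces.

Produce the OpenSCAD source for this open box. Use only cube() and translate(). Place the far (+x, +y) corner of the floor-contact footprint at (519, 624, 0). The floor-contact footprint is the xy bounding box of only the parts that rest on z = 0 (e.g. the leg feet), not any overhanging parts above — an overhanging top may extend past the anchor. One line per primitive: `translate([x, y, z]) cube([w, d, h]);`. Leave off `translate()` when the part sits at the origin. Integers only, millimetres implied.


translate([256, 147, 0]) cube([263, 477, 24]);
translate([256, 147, 24]) cube([263, 24, 224]);
translate([256, 600, 24]) cube([263, 24, 224]);
translate([256, 171, 24]) cube([24, 429, 224]);
translate([495, 171, 24]) cube([24, 429, 224]);


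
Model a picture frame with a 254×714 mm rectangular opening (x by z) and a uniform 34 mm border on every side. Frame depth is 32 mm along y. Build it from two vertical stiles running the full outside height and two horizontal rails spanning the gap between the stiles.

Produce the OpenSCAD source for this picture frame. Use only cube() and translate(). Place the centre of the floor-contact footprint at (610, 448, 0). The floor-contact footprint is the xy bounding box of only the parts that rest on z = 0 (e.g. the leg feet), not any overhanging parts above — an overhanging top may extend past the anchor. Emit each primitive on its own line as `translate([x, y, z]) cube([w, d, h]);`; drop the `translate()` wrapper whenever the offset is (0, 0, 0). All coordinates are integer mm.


translate([449, 432, 0]) cube([34, 32, 782]);
translate([737, 432, 0]) cube([34, 32, 782]);
translate([483, 432, 0]) cube([254, 32, 34]);
translate([483, 432, 748]) cube([254, 32, 34]);


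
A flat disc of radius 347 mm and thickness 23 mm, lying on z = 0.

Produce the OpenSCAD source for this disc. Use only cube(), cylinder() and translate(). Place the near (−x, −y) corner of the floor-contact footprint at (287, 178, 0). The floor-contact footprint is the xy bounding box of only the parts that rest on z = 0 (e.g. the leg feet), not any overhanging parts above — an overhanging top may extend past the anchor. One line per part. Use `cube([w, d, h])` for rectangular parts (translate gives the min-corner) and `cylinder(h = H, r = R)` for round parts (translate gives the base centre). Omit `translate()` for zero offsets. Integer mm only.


translate([634, 525, 0]) cylinder(h = 23, r = 347);


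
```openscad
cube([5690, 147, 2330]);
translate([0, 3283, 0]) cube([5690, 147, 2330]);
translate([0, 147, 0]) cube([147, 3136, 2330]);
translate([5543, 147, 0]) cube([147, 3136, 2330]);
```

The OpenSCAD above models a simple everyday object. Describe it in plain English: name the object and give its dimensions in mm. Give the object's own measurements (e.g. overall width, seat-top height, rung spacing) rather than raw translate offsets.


The wall frame of a small rectangular building: four walls, each 2330 mm tall and 147 mm thick, enclosing a footprint 5690 mm (x) by 3430 mm (y) outside-to-outside, with no floor or roof. The front and back walls (the −y and +y sides) span the full width; the two side walls fit between them.


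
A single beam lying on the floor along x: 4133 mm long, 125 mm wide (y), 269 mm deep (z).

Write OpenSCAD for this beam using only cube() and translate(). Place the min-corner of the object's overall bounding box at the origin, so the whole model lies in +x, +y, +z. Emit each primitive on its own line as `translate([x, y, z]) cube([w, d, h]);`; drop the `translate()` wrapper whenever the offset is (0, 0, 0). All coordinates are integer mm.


cube([4133, 125, 269]);


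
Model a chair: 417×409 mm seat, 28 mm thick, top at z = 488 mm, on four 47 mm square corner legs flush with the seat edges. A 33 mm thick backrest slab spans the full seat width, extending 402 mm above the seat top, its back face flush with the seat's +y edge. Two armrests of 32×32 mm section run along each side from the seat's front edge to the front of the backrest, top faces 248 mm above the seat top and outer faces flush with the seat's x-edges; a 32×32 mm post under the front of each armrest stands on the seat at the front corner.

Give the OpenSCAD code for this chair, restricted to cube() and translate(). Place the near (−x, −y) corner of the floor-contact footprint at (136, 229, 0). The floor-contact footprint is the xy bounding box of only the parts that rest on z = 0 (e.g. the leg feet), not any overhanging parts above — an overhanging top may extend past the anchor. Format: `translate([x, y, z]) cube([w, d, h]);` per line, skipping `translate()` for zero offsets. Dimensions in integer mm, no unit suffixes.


translate([136, 229, 460]) cube([417, 409, 28]);
translate([136, 229, 0]) cube([47, 47, 460]);
translate([506, 229, 0]) cube([47, 47, 460]);
translate([136, 591, 0]) cube([47, 47, 460]);
translate([506, 591, 0]) cube([47, 47, 460]);
translate([136, 605, 488]) cube([417, 33, 402]);
translate([136, 229, 704]) cube([32, 376, 32]);
translate([521, 229, 704]) cube([32, 376, 32]);
translate([136, 229, 488]) cube([32, 32, 216]);
translate([521, 229, 488]) cube([32, 32, 216]);


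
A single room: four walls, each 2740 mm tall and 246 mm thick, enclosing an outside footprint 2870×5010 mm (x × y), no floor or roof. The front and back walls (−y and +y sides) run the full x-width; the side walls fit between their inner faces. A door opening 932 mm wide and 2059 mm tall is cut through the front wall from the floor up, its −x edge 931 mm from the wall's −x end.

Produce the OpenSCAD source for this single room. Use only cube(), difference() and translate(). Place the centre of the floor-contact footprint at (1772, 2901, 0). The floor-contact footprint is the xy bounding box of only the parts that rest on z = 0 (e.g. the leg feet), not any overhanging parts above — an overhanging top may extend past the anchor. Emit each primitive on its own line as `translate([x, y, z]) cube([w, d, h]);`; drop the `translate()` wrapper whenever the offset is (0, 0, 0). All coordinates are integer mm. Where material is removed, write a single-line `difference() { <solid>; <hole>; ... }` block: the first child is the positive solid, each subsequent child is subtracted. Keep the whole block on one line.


difference() { translate([337, 396, 0]) cube([2870, 246, 2740]); translate([1268, 396, 0]) cube([932, 246, 2059]); }
translate([337, 5160, 0]) cube([2870, 246, 2740]);
translate([337, 642, 0]) cube([246, 4518, 2740]);
translate([2961, 642, 0]) cube([246, 4518, 2740]);


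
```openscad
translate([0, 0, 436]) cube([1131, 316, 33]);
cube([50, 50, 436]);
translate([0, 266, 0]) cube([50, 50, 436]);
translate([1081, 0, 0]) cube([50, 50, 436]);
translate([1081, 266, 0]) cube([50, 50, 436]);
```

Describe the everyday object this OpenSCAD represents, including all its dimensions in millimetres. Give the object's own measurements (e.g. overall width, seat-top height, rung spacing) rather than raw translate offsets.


A long wooden bench with a 1131 mm (x) × 316 mm (y) seat, 33 mm thick, its top surface 469 mm above the floor. Four 50 mm square legs at the seat corners, flush with the edges, run from z = 0 to the seat underside.


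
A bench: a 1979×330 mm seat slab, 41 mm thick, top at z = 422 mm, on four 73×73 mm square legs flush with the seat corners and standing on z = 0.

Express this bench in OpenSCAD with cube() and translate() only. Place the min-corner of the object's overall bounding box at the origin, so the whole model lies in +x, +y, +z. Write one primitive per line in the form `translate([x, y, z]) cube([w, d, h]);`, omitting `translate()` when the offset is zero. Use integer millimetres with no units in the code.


// leg_h = 422 − 41 = 381
translate([0, 0, 381]) cube([1979, 330, 41]);
cube([73, 73, 381]);
translate([0, 257, 0]) cube([73, 73, 381]);
translate([1906, 0, 0]) cube([73, 73, 381]);
translate([1906, 257, 0]) cube([73, 73, 381]);


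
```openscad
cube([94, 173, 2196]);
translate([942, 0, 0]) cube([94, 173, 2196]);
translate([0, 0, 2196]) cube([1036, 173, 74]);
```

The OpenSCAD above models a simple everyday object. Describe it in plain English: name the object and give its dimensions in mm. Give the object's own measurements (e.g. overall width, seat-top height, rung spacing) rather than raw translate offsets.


A door frame. The clear opening is 848 mm wide and 2196 mm high. Two 94 mm wide jambs, 173 mm deep, stand either side of the opening from the floor to the top of the opening. A 74 mm thick head sits across the top of both jambs, spanning the full outside width of the frame.


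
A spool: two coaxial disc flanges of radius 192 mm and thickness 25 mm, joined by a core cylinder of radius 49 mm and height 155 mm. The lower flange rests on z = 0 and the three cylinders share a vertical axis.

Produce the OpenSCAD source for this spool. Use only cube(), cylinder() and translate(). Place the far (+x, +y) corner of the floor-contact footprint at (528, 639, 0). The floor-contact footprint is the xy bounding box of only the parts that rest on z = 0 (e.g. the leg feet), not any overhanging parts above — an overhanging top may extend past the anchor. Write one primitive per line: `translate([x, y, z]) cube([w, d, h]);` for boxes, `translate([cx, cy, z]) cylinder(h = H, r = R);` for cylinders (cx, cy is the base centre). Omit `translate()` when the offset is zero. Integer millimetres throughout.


translate([336, 447, 0]) cylinder(h = 25, r = 192);
translate([336, 447, 25]) cylinder(h = 155, r = 49);
translate([336, 447, 180]) cylinder(h = 25, r = 192);


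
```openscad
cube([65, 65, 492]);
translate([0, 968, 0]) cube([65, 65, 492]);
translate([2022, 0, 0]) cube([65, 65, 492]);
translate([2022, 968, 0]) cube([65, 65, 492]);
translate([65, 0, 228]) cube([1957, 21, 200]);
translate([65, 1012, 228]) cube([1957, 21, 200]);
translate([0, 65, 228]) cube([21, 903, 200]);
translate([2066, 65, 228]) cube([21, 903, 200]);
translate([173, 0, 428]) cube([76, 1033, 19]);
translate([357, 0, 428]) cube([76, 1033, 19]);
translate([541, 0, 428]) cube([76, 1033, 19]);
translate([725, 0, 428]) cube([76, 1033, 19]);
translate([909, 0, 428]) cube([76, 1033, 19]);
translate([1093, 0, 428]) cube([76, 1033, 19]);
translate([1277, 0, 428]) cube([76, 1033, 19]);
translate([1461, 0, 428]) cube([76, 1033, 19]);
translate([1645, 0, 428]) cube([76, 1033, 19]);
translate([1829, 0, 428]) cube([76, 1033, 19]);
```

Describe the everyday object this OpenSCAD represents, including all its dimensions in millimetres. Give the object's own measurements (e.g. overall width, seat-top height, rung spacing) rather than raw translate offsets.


A bed frame 2087 mm long (x) by 1033 mm wide (y). Four 65×65 mm corner posts, 492 mm tall, at the corners of the footprint. Four rails of 21 mm thickness and 200 mm height run between adjacent posts with their undersides at z = 228 mm, their outer faces flush with the outside of the frame (the two x-running rails run between the posts' inner faces; the two y-running rails run between the posts' inner faces). 10 slats, each 76 mm wide (x) and 19 mm thick, lie across the top of the two x-running rails, running the full 1033 mm width of the frame in y; along x they sit between the end posts with a 108 mm gap after the −x posts and between neighbouring slats, leaving 117 mm before the +x posts.


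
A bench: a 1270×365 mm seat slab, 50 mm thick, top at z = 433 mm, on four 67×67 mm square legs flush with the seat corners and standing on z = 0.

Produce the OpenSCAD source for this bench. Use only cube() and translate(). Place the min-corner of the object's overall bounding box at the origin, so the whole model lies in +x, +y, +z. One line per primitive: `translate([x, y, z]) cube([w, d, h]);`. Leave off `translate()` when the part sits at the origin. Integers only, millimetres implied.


translate([0, 0, 383]) cube([1270, 365, 50]);
cube([67, 67, 383]);
translate([0, 298, 0]) cube([67, 67, 383]);
translate([1203, 0, 0]) cube([67, 67, 383]);
translate([1203, 298, 0]) cube([67, 67, 383]);
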